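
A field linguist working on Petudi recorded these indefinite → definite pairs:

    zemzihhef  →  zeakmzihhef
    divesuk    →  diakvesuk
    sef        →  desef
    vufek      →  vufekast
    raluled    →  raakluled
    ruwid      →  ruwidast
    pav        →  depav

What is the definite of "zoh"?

dezoh

"zoh" has 1 vowel. The stems with 1 vowel (pav → depav, sef → desef) add the prefix de-.
The other patterns: stems with 2 vowels add -ast; stems with 3 vowels insert -ak- after the first vowel.
So zoh → dezoh.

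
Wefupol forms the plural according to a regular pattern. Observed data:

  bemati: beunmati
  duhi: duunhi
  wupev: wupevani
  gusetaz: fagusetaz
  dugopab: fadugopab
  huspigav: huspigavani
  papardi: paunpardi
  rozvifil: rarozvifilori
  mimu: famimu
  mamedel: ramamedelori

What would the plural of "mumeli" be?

mamedel and wupev both have last vowel 'e' yet inflect differently (ramamedelori, wupevani), so the last vowel is not what conditions the rule; the final letter is.
"mumeli" ends in -i. The stems ending in -i (duhi → duunhi, papardi → paunpardi, bemati → beunmati) insert -un- after the first vowel.
So mumeli → muunmeli.

muunmeli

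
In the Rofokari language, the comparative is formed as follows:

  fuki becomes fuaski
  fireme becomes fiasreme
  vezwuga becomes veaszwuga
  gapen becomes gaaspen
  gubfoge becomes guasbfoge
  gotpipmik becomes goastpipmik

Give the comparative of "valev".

vaaslev

Every pair shown (fuki → fuaski, fireme → fiasreme, vezwuga → veaszwuga, …) follows the same rule: insert -as- after the first vowel.
So valev → vaaslev.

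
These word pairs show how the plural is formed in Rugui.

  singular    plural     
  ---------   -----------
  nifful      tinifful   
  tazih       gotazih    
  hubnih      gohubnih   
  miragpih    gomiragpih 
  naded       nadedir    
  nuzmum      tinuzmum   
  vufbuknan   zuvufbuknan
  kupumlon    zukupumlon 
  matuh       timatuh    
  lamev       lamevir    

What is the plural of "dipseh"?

dipsehir

"dipseh" has last vowel 'e'. The stems whose last vowel is 'e' (lamev → lamevir, naded → nadedir) add -ir.
The other patterns: stems whose last vowel is 'u' add the prefix ti-; stems whose last vowel is 'i' add the prefix go-; stems whose last vowel is 'a' or 'o' add the prefix zu-.
So dipseh → dipsehir.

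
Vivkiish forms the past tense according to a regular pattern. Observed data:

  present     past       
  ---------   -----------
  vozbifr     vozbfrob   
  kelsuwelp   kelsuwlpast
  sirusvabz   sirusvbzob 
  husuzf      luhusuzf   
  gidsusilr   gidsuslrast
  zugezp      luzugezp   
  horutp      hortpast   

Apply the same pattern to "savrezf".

lusavrezf

"savrezf" has second-to-last letter 'z'. The stems whose second-to-last letter is 'z' (husuzf → luhusuzf, zugezp → luzugezp) add the prefix lu-.
The other patterns: stems whose second-to-last letter is 'l' or 't' delete the last vowel and add -ast; stems whose second-to-last letter is 'b' or 'f' delete the last vowel and add -ob.
So savrezf → lusavrezf.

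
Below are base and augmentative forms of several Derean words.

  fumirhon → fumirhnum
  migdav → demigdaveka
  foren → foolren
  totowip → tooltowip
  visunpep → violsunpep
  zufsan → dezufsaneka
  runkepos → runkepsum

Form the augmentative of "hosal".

fumirhon and zufsan both end in -n yet inflect differently (fumirhnum, dezufsaneka), so the final letter is not what conditions the rule; the last vowel is.
"hosal" has last vowel 'a'. The stems whose last vowel is 'a' (migdav → demigdaveka, zufsan → dezufsaneka) add de- … -eka around the stem.
The other patterns: stems whose last vowel is 'o' delete the last vowel and add -um; stems whose last vowel is 'e' or 'i' insert -ol- after the first vowel.
So hosal → dehosaleka.

dehosaleka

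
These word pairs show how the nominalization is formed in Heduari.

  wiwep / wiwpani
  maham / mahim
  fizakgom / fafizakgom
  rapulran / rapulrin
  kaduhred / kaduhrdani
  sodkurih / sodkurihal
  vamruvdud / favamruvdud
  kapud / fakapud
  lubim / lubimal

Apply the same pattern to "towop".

fatowop

maham and lubim both end in -m yet inflect differently (mahim, lubimal), so the final letter is not what conditions the rule; the last vowel is.
"towop" has last vowel 'o'. The one such stem in the data (fizakgom → fafizakgom) adds the prefix fa-, so the same rule applies.
The other patterns: stems whose last vowel is 'a' change the last vowel to 'i'; stems whose last vowel is 'i' add -al; stems whose last vowel is 'e' delete the last vowel and add -ani.
So towop → fatowop.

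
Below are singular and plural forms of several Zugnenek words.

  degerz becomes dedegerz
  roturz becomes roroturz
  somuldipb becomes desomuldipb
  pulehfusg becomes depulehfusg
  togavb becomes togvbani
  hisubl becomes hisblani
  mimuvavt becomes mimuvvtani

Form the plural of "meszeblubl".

meszeblblani

somuldipb and togavb both end in -b yet inflect differently (desomuldipb, togvbani), so the final letter is not what conditions the rule; the second-to-last letter is.
"meszeblubl" has second-to-last letter 'b'. The one such stem in the data (hisubl → hisblani) deletes the last vowel and adds -ani (as do togavb, mimuvavt), so the same rule applies.
The other patterns: stems whose second-to-last letter is 'r' repeat the first consonant+vowel as a prefix; stems whose second-to-last letter is 'p' or 's' add the prefix de-.
So meszeblubl → meszeblblani.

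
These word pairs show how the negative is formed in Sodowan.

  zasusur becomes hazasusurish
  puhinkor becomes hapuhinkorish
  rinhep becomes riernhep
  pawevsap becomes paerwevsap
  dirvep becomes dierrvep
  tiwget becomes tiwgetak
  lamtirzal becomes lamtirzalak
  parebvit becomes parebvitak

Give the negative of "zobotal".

zobotalak

rinhep and tiwget both have last vowel 'e' yet inflect differently (riernhep, tiwgetak), so the last vowel is not what conditions the rule; the final letter is.
"zobotal" ends in -l. The one such stem in the data (lamtirzal → lamtirzalak) adds -ak, so the same rule applies.
So zobotal → zobotalak.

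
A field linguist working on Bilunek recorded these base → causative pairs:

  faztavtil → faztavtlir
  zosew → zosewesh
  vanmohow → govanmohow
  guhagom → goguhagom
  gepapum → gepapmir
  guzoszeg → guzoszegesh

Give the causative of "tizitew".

tizitewesh

"tizitew" has last vowel 'e'. The stems whose last vowel is 'e' (guzoszeg → guzoszegesh, zosew → zosewesh) add -esh.
So tizitew → tizitewesh.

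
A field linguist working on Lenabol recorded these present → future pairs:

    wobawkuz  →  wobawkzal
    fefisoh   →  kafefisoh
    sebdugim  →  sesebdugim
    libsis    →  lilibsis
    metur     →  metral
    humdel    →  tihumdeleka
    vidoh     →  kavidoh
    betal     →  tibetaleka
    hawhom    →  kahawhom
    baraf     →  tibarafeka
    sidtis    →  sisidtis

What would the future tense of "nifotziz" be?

ninifotziz

"nifotziz" has last vowel 'i'. The stems whose last vowel is 'i' (libsis → lilibsis, sebdugim → sesebdugim, sidtis → sisidtis) repeat the first consonant+vowel as a prefix.
The other patterns: stems whose last vowel is 'u' delete the last vowel and add -al; stems whose last vowel is 'a' or 'e' add ti- … -eka around the stem; stems whose last vowel is 'o' add the prefix ka-.
So nifotziz → ninifotziz.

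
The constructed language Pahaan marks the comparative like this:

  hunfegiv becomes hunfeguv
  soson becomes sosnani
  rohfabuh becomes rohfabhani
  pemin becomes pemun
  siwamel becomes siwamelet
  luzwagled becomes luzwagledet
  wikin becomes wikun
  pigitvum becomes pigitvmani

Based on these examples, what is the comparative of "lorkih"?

lorkuh

"lorkih" has last vowel 'i'. The stems whose last vowel is 'i' (wikin → wikun, hunfegiv → hunfeguv, pemin → pemun) change the last vowel to 'u'.
So lorkih → lorkuh.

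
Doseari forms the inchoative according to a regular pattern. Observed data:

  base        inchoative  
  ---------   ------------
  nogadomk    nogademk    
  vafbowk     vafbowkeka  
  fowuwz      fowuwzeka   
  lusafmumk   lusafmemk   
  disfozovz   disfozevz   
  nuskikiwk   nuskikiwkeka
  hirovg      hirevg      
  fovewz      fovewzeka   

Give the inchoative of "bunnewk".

bunnewkeka

nuskikiwk and nogadomk both end in -k yet inflect differently (nuskikiwkeka, nogademk), so the final letter is not what conditions the rule; the second-to-last letter is.
"bunnewk" has second-to-last letter 'w'. The stems whose second-to-last letter is 'w' (nuskikiwk → nuskikiwkeka, fovewz → fovewzeka, vafbowk → vafbowkeka) add -eka.
So bunnewk → bunnewkeka.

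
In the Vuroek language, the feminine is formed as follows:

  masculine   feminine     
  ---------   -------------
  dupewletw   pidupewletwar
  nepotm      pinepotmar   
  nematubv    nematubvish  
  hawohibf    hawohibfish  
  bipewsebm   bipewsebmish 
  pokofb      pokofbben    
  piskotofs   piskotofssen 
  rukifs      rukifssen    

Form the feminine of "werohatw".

"werohatw" has second-to-last letter 't'. The stems whose second-to-last letter is 't' (dupewletw → pidupewletwar, nepotm → pinepotmar) add pi- … -ar around the stem.
The other patterns: stems whose second-to-last letter is 'b' add -ish; stems whose second-to-last letter is 'f' double the final consonant and add -en.
So werohatw → piwerohatwar.

piwerohatwar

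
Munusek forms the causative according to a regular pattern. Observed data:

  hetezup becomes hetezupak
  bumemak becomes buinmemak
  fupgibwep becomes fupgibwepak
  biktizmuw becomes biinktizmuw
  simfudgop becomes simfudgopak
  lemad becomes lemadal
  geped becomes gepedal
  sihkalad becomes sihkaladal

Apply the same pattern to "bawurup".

bawurupak

fupgibwep and geped both have last vowel 'e' yet inflect differently (fupgibwepak, gepedal), so the last vowel is not what conditions the rule; the final letter is.
"bawurup" ends in -p. The stems ending in -p (hetezup → hetezupak, fupgibwep → fupgibwepak, simfudgop → simfudgopak) add -ak.
The other patterns: stems ending in -d add -al; stems ending in -k or -w insert -in- after the first vowel.
So bawurup → bawurupak.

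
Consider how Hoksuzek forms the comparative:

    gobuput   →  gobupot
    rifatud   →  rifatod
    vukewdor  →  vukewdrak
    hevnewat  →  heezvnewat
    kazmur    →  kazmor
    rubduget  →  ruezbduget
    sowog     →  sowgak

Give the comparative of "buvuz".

vukewdor and kazmur both end in -r yet inflect differently (vukewdrak, kazmor), so the final letter is not what conditions the rule; the last vowel is.
"buvuz" has last vowel 'u'. The stems whose last vowel is 'u' (rifatud → rifatod, gobuput → gobupot, kazmur → kazmor) change the last vowel to 'o'.
The other patterns: stems whose last vowel is 'o' delete the last vowel and add -ak; stems whose last vowel is 'a' or 'e' insert -ez- after the first vowel.
So buvuz → buvoz.

buvoz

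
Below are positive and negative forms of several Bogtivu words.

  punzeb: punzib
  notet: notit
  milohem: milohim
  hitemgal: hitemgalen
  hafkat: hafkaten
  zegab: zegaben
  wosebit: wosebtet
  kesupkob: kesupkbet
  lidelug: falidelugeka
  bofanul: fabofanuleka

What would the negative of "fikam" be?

"fikam" has last vowel 'a'. The stems whose last vowel is 'a' (hitemgal → hitemgalen, hafkat → hafkaten, zegab → zegaben) add -en.
So fikam → fikamen.

fikamen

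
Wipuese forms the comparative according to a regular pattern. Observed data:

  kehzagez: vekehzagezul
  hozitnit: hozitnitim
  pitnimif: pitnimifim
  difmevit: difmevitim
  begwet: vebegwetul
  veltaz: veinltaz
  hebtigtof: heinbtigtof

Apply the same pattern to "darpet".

"darpet" has last vowel 'e'. The stems whose last vowel is 'e' (kehzagez → vekehzagezul, begwet → vebegwetul) add ve- … -ul around the stem.
So darpet → vedarpetul.

vedarpetul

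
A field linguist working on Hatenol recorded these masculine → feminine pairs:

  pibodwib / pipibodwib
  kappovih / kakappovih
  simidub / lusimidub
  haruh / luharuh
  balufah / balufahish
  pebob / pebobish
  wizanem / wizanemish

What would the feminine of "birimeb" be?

birimebish

"birimeb" has last vowel 'e'. The one such stem in the data (wizanem → wizanemish) adds -ish, so the same rule applies.
So birimeb → birimebish.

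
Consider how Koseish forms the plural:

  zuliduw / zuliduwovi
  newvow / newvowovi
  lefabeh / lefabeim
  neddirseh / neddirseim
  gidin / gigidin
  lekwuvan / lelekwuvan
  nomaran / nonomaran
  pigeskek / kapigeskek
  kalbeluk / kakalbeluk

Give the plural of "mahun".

mamahun

lefabeh and pigeskek both have last vowel 'e' yet inflect differently (lefabeim, kapigeskek), so the last vowel is not what conditions the rule; the final letter is.
"mahun" ends in -n. The stems ending in -n (gidin → gigidin, lekwuvan → lelekwuvan, nomaran → nonomaran) repeat the first consonant+vowel as a prefix.
The other patterns: stems ending in -w add -ovi; stems ending in -h drop the final letter and add -im; stems ending in -k add the prefix ka-.
So mahun → mamahun.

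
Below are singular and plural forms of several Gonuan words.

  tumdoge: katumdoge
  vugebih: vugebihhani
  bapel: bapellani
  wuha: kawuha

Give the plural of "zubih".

zubihhani

bapel and tumdoge both have last vowel 'e' yet inflect differently (bapellani, katumdoge), so the last vowel is not what conditions the rule; whether the stem ends in a vowel or a consonant is.
"zubih" ends in a consonant. The stems ending in a consonant (bapel → bapellani, vugebih → vugebihhani) double the final consonant and add -ani.
So zubih → zubihhani.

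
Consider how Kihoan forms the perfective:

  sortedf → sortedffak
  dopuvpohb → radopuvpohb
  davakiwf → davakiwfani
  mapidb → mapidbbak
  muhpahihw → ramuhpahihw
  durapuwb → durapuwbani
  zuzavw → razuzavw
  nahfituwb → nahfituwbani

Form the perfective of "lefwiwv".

davakiwf and sortedf both end in -f yet inflect differently (davakiwfani, sortedffak), so the final letter is not what conditions the rule; the second-to-last letter is.
"lefwiwv" has second-to-last letter 'w'. The stems whose second-to-last letter is 'w' (davakiwf → davakiwfani, durapuwb → durapuwbani, nahfituwb → nahfituwbani) add -ani.
So lefwiwv → lefwiwvani.

lefwiwvani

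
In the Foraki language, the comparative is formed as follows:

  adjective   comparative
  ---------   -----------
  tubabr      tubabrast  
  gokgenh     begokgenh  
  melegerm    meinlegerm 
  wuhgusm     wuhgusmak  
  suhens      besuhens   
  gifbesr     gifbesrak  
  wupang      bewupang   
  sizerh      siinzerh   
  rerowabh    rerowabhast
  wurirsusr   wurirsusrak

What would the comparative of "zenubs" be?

sizerh and rerowabh both end in -h yet inflect differently (siinzerh, rerowabhast), so the final letter is not what conditions the rule; the second-to-last letter is.
"zenubs" has second-to-last letter 'b'. The stems whose second-to-last letter is 'b' (rerowabh → rerowabhast, tubabr → tubabrast) add -ast.
So zenubs → zenubsast.

zenubsast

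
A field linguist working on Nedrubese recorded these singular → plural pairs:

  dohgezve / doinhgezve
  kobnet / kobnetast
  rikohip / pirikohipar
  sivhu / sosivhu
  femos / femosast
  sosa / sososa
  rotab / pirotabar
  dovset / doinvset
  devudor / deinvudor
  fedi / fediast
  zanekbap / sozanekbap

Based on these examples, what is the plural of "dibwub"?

zanekbap and rikohip both end in -p yet inflect differently (sozanekbap, pirikohipar), so the final letter is not what conditions the rule; the first letter is.
"dibwub" begins with d-. The stems beginning with d- (dohgezve → doinhgezve, dovset → doinvset, devudor → deinvudor) insert -in- after the first vowel.
The other patterns: stems beginning with s- or z- add the prefix so-; stems beginning with r- add pi- … -ar around the stem; stems beginning with f- or k- add -ast.
So dibwub → diinbwub.

diinbwub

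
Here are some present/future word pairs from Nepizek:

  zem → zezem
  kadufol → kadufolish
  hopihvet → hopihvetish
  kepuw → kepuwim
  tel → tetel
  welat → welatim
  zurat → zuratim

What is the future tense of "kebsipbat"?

kebsipbatish

"kebsipbat" has 3 vowels. The stems with 3 vowels (kadufol → kadufolish, hopihvet → hopihvetish) add -ish.
So kebsipbat → kebsipbatish.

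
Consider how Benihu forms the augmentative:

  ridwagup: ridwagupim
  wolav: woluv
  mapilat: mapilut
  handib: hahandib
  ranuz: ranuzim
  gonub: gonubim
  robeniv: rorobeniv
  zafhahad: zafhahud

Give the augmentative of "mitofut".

mitofutim

gonub and handib both end in -b yet inflect differently (gonubim, hahandib), so the final letter is not what conditions the rule; the last vowel is.
"mitofut" has last vowel 'u'. The stems whose last vowel is 'u' (gonub → gonubim, ranuz → ranuzim, ridwagup → ridwagupim) add -im.
The other patterns: stems whose last vowel is 'i' repeat the first consonant+vowel as a prefix; stems whose last vowel is 'a' change the last vowel to 'u'.
So mitofut → mitofutim.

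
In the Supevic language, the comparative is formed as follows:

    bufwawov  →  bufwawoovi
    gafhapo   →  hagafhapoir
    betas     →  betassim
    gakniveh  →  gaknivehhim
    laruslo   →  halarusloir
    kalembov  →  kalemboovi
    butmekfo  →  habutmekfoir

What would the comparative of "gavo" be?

bufwawov and butmekfo both have last vowel 'o' yet inflect differently (bufwawoovi, habutmekfoir), so the last vowel is not what conditions the rule; the final letter is.
"gavo" ends in -o. The stems ending in -o (butmekfo → habutmekfoir, laruslo → halarusloir, gafhapo → hagafhapoir) add ha- … -ir around the stem.
So gavo → hagavoir.

hagavoir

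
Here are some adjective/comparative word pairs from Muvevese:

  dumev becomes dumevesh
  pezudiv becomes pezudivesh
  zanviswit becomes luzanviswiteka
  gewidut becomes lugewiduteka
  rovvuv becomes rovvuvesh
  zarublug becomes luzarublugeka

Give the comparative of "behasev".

"behasev" ends in -v. The stems ending in -v (dumev → dumevesh, rovvuv → rovvuvesh, pezudiv → pezudivesh) add -esh.
The other pattern: stems ending in -g or -t add lu- … -eka around the stem.
So behasev → behasevesh.

behasevesh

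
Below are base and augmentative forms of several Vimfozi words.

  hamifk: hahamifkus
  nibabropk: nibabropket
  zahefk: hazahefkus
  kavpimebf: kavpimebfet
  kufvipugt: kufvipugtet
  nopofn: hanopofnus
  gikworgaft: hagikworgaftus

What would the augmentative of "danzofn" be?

"danzofn" has second-to-last letter 'f'. The stems whose second-to-last letter is 'f' (hamifk → hahamifkus, gikworgaft → hagikworgaftus, zahefk → hazahefkus) add ha- … -us around the stem.
So danzofn → hadanzofnus.

hadanzofnus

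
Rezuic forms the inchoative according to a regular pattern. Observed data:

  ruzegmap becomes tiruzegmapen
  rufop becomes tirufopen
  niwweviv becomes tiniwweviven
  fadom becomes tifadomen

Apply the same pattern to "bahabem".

tibahabemen

Every pair shown (ruzegmap → tiruzegmapen, rufop → tirufopen, niwweviv → tiniwweviven, …) follows the same rule: add ti- … -en around the stem.
So bahabem → tibahabemen.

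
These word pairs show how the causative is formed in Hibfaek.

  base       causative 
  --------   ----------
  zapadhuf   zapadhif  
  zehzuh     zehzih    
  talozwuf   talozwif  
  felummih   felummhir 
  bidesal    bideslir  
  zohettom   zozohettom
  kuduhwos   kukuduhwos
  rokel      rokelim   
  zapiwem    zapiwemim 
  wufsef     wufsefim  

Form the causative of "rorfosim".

zehzuh and felummih both end in -h yet inflect differently (zehzih, felummhir), so the final letter is not what conditions the rule; the last vowel is.
"rorfosim" has last vowel 'i'. The one such stem in the data (felummih → felummhir) deletes the last vowel and adds -ir (as does bidesal), so the same rule applies.
The other patterns: stems whose last vowel is 'u' change the last vowel to 'i'; stems whose last vowel is 'o' repeat the first consonant+vowel as a prefix; stems whose last vowel is 'e' add -im.
So rorfosim → rorfosmir.

rorfosmir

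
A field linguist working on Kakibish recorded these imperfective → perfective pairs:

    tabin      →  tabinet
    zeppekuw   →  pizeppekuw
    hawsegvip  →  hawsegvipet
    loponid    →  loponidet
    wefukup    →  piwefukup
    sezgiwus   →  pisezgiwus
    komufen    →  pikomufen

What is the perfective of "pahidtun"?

pipahidtun

hawsegvip and wefukup both end in -p yet inflect differently (hawsegvipet, piwefukup), so the final letter is not what conditions the rule; the last vowel is.
"pahidtun" has last vowel 'u'. The stems whose last vowel is 'u' (wefukup → piwefukup, sezgiwus → pisezgiwus, zeppekuw → pizeppekuw) add the prefix pi-.
So pahidtun → pipahidtun.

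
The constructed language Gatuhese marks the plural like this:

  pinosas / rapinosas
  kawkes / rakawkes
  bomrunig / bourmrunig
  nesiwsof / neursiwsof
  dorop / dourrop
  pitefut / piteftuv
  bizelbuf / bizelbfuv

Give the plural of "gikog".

"gikog" has last vowel 'o'. The stems whose last vowel is 'o' (nesiwsof → neursiwsof, dorop → dourrop) insert -ur- after the first vowel.
The other patterns: stems whose last vowel is 'a' or 'e' add the prefix ra-; stems whose last vowel is 'u' delete the last vowel and add -uv.
So gikog → giurkog.

giurkog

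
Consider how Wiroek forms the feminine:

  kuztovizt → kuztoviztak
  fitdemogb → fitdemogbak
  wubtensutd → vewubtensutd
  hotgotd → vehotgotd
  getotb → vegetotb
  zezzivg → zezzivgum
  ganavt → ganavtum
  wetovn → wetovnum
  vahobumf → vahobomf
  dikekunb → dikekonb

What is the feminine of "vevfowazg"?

fitdemogb and getotb both end in -b yet inflect differently (fitdemogbak, vegetotb), so the final letter is not what conditions the rule; the second-to-last letter is.
"vevfowazg" has second-to-last letter 'z'. The one such stem in the data (kuztovizt → kuztoviztak) adds -ak, so the same rule applies.
The other patterns: stems whose second-to-last letter is 't' add the prefix ve-; stems whose second-to-last letter is 'v' add -um; stems whose second-to-last letter is 'm' or 'n' change the last vowel to 'o'.
So vevfowazg → vevfowazgak.

vevfowazgak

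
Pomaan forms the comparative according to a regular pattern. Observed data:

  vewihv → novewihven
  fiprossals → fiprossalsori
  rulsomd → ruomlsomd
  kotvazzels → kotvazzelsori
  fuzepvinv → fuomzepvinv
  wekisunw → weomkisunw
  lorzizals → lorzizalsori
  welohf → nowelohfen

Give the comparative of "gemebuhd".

nogemebuhden

vewihv and fuzepvinv both end in -v yet inflect differently (novewihven, fuomzepvinv), so the final letter is not what conditions the rule; the second-to-last letter is.
"gemebuhd" has second-to-last letter 'h'. The stems whose second-to-last letter is 'h' (welohf → nowelohfen, vewihv → novewihven) add no- … -en around the stem.
The other patterns: stems whose second-to-last letter is 'l' add -ori; stems whose second-to-last letter is 'm' or 'n' insert -om- after the first vowel.
So gemebuhd → nogemebuhden.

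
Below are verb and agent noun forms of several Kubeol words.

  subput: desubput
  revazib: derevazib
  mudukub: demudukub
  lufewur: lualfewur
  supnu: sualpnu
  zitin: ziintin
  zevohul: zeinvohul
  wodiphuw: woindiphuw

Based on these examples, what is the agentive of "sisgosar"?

"sisgosar" ends in -r. The one such stem in the data (lufewur → lualfewur) inserts -al- after the first vowel (as does supnu), so the same rule applies.
The other patterns: stems ending in -b or -t add the prefix de-; stems ending in -l, -n or -w insert -in- after the first vowel.
So sisgosar → sialsgosar.

sialsgosar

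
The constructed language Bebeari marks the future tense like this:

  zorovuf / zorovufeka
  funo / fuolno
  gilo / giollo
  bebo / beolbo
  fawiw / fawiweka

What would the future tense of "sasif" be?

"sasif" ends in -f. The one such stem in the data (zorovuf → zorovufeka) adds -eka, so the same rule applies.
So sasif → sasifeka.

sasifeka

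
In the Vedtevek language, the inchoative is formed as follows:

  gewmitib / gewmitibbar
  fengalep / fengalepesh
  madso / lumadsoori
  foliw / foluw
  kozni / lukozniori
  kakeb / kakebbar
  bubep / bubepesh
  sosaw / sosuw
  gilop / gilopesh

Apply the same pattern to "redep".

gewmitib and foliw both have last vowel 'i' yet inflect differently (gewmitibbar, foluw), so the last vowel is not what conditions the rule; the final letter is.
"redep" ends in -p. The stems ending in -p (gilop → gilopesh, bubep → bubepesh, fengalep → fengalepesh) add -esh.
So redep → redepesh.

redepesh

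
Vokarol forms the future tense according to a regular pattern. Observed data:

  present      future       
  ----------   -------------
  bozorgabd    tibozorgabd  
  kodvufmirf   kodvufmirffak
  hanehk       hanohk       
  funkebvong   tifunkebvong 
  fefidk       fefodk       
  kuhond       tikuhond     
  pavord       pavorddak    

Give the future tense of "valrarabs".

"valrarabs" has second-to-last letter 'b'. The one such stem in the data (bozorgabd → tibozorgabd) adds the prefix ti-, so the same rule applies.
The other patterns: stems whose second-to-last letter is 'r' double the final consonant and add -ak; stems whose second-to-last letter is 'd' or 'h' change the last vowel to 'o'.
So valrarabs → tivalrarabs.

tivalrarabs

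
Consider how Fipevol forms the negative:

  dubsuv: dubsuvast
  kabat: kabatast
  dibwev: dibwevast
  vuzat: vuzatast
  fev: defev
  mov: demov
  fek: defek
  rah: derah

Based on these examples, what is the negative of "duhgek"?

dubsuv and fev both end in -v yet inflect differently (dubsuvast, defev), so the final letter is not what conditions the rule; the number of vowels is.
"duhgek" has 2 vowels. The stems with 2 vowels (dubsuv → dubsuvast, kabat → kabatast, dibwev → dibwevast) add -ast.
The other pattern: stems with 1 vowel add the prefix de-.
So duhgek → duhgekast.

duhgekast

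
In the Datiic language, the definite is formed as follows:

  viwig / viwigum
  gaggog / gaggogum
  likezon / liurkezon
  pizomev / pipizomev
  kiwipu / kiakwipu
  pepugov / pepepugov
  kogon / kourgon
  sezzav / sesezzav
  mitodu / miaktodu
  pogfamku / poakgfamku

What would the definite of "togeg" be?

kogon and gaggog both have last vowel 'o' yet inflect differently (kourgon, gaggogum), so the last vowel is not what conditions the rule; the final letter is.
"togeg" ends in -g. The stems ending in -g (gaggog → gaggogum, viwig → viwigum) add -um.
So togeg → togegum.

togegum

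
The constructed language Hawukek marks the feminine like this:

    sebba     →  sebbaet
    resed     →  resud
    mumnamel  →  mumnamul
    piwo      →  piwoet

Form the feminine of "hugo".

sebba and resed both have 2 vowels yet inflect differently (sebbaet, resud), so the number of vowels is not what conditions the rule; whether the stem ends in a vowel or a consonant is.
"hugo" ends in a vowel. The stems ending in a vowel (sebba → sebbaet, piwo → piwoet) add -et.
The other pattern: stems ending in a consonant change the last vowel to 'u'.
So hugo → hugoet.

hugoet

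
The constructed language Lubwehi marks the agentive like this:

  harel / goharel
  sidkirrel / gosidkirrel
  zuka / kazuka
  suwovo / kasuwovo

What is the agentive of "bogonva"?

"bogonva" ends in -a. The one such stem in the data (zuka → kazuka) adds the prefix ka-, so the same rule applies.
The other pattern: stems ending in -l add the prefix go-.
So bogonva → kabogonva.

kabogonva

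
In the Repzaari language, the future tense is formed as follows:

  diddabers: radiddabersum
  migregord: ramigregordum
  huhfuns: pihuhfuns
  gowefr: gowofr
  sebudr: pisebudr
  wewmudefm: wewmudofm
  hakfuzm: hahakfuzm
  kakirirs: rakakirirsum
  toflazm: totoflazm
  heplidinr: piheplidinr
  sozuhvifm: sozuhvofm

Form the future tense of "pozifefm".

pozifofm

toflazm and sozuhvifm both end in -m yet inflect differently (totoflazm, sozuhvofm), so the final letter is not what conditions the rule; the second-to-last letter is.
"pozifefm" has second-to-last letter 'f'. The stems whose second-to-last letter is 'f' (sozuhvifm → sozuhvofm, gowefr → gowofr, wewmudefm → wewmudofm) change the last vowel to 'o'.
So pozifefm → pozifofm.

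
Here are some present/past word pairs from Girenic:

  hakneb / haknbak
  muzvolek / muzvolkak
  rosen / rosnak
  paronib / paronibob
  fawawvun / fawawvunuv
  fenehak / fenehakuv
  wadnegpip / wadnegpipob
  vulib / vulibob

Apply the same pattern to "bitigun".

hakneb and vulib both end in -b yet inflect differently (haknbak, vulibob), so the final letter is not what conditions the rule; the last vowel is.
"bitigun" has last vowel 'u'. The one such stem in the data (fawawvun → fawawvunuv) adds -uv, so the same rule applies.
So bitigun → bitigunuv.

bitigunuv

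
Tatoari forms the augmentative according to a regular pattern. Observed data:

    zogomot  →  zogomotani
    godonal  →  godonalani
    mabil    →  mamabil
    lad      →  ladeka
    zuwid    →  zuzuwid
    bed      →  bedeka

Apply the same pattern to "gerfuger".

lad and zuwid both end in -d yet inflect differently (ladeka, zuzuwid), so the final letter is not what conditions the rule; the number of vowels is.
"gerfuger" has 3 vowels. The stems with 3 vowels (zogomot → zogomotani, godonal → godonalani) add -ani.
The other patterns: stems with 1 vowel add -eka; stems with 2 vowels repeat the first consonant+vowel as a prefix.
So gerfuger → gerfugerani.

gerfugerani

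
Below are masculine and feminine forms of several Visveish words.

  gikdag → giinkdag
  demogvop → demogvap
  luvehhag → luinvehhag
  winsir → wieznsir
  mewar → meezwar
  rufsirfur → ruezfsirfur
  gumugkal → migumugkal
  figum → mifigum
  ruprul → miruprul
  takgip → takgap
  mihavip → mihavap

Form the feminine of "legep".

legap

gikdag and mewar both have last vowel 'a' yet inflect differently (giinkdag, meezwar), so the last vowel is not what conditions the rule; the final letter is.
"legep" ends in -p. The stems ending in -p (demogvop → demogvap, takgip → takgap, mihavip → mihavap) change the last vowel to 'a'.
The other patterns: stems ending in -g insert -in- after the first vowel; stems ending in -r insert -ez- after the first vowel; stems ending in -l or -m add the prefix mi-.
So legep → legap.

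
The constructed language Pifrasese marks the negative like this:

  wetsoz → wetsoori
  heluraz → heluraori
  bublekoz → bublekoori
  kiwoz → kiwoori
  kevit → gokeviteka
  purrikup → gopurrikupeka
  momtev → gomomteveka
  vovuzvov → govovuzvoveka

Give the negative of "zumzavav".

wetsoz and vovuzvov both have last vowel 'o' yet inflect differently (wetsoori, govovuzvoveka), so the last vowel is not what conditions the rule; the final letter is.
"zumzavav" ends in -v. The stems ending in -v (momtev → gomomteveka, vovuzvov → govovuzvoveka) add go- … -eka around the stem.
So zumzavav → gozumzavaveka.

gozumzavaveka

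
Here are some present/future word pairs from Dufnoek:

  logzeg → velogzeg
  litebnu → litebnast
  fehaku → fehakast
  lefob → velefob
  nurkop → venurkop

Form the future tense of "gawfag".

"gawfag" ends in a consonant. The stems ending in a consonant (nurkop → venurkop, logzeg → velogzeg, lefob → velefob) add the prefix ve-.
The other pattern: stems ending in a vowel drop the final letter and add -ast.
So gawfag → vegawfag.

vegawfag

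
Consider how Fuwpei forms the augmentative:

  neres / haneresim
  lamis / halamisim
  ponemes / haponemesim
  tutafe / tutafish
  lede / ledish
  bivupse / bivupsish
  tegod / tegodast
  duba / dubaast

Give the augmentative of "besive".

neres and tutafe both have last vowel 'e' yet inflect differently (haneresim, tutafish), so the last vowel is not what conditions the rule; the final letter is.
"besive" ends in -e. The stems ending in -e (tutafe → tutafish, lede → ledish, bivupse → bivupsish) drop the final letter and add -ish.
The other patterns: stems ending in -s add ha- … -im around the stem; stems ending in -a or -d add -ast.
So besive → besivish.

besivish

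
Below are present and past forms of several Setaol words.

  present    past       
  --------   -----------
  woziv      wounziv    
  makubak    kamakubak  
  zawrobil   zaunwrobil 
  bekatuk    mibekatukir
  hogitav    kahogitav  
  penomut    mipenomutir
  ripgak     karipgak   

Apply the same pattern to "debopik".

deunbopik

woziv and hogitav both end in -v yet inflect differently (wounziv, kahogitav), so the final letter is not what conditions the rule; the last vowel is.
"debopik" has last vowel 'i'. The stems whose last vowel is 'i' (woziv → wounziv, zawrobil → zaunwrobil) insert -un- after the first vowel.
So debopik → deunbopik.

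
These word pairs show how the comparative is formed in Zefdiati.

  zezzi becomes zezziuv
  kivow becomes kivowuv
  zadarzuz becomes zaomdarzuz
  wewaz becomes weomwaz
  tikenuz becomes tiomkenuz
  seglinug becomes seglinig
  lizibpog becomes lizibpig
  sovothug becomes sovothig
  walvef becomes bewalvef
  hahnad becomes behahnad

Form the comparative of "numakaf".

zadarzuz and seglinug both have last vowel 'u' yet inflect differently (zaomdarzuz, seglinig), so the last vowel is not what conditions the rule; the final letter is.
"numakaf" ends in -f. The one such stem in the data (walvef → bewalvef) adds the prefix be-, so the same rule applies.
So numakaf → benumakaf.

benumakaf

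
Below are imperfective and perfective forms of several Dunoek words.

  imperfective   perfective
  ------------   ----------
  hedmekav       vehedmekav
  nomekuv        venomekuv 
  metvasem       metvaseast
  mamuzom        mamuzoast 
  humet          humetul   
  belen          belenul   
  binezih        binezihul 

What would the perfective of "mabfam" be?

metvasem and humet both have last vowel 'e' yet inflect differently (metvaseast, humetul), so the last vowel is not what conditions the rule; the final letter is.
"mabfam" ends in -m. The stems ending in -m (metvasem → metvaseast, mamuzom → mamuzoast) drop the final letter and add -ast.
So mabfam → mabfaast.

mabfaast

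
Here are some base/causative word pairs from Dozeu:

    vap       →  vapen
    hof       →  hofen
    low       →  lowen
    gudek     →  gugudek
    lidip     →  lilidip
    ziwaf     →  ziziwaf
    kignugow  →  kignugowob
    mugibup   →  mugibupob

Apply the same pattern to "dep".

vap and lidip both end in -p yet inflect differently (vapen, lilidip), so the final letter is not what conditions the rule; the number of vowels is.
"dep" has 1 vowel. The stems with 1 vowel (vap → vapen, hof → hofen, low → lowen) add -en.
The other patterns: stems with 2 vowels repeat the first consonant+vowel as a prefix; stems with 3 vowels add -ob.
So dep → depen.

depen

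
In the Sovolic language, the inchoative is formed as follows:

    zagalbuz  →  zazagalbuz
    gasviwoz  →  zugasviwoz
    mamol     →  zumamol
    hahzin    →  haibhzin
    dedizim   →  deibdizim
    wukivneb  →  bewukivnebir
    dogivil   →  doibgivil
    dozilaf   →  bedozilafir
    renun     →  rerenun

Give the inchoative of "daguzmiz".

daibguzmiz

"daguzmiz" has last vowel 'i'. The stems whose last vowel is 'i' (hahzin → haibhzin, dedizim → deibdizim, dogivil → doibgivil) insert -ib- after the first vowel.
The other patterns: stems whose last vowel is 'u' repeat the first consonant+vowel as a prefix; stems whose last vowel is 'o' add the prefix zu-; stems whose last vowel is 'a' or 'e' add be- … -ir around the stem.
So daguzmiz → daibguzmiz.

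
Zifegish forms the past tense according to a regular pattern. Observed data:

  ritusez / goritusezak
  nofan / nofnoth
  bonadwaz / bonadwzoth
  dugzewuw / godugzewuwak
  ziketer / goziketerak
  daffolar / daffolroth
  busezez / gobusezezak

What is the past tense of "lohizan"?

bonadwaz and busezez both end in -z yet inflect differently (bonadwzoth, gobusezezak), so the final letter is not what conditions the rule; the last vowel is.
"lohizan" has last vowel 'a'. The stems whose last vowel is 'a' (daffolar → daffolroth, nofan → nofnoth, bonadwaz → bonadwzoth) delete the last vowel and add -oth.
The other pattern: stems whose last vowel is 'e' or 'u' add go- … -ak around the stem.
So lohizan → lohiznoth.

lohiznoth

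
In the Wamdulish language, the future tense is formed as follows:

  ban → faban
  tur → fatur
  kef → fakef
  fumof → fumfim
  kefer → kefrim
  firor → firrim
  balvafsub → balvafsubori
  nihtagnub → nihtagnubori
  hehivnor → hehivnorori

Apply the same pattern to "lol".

falol

"lol" has 1 vowel. The stems with 1 vowel (ban → faban, tur → fatur, kef → fakef) add the prefix fa-.
The other patterns: stems with 2 vowels delete the last vowel and add -im; stems with 3 vowels add -ori.
So lol → falol.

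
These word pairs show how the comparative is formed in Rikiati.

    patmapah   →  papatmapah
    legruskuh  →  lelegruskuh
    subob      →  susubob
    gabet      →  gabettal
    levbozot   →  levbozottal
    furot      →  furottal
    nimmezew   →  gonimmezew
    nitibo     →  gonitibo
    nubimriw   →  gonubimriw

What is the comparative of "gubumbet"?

gubumbettal

subob and levbozot both have last vowel 'o' yet inflect differently (susubob, levbozottal), so the last vowel is not what conditions the rule; the final letter is.
"gubumbet" ends in -t. The stems ending in -t (gabet → gabettal, levbozot → levbozottal, furot → furottal) double the final consonant and add -al.
The other patterns: stems ending in -b or -h repeat the first consonant+vowel as a prefix; stems ending in -o or -w add the prefix go-.
So gubumbet → gubumbettal.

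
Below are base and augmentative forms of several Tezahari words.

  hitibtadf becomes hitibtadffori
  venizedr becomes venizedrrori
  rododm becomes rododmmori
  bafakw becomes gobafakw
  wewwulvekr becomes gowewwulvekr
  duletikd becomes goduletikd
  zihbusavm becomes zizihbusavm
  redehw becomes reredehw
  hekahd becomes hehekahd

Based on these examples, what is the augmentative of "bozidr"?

venizedr and wewwulvekr both end in -r yet inflect differently (venizedrrori, gowewwulvekr), so the final letter is not what conditions the rule; the second-to-last letter is.
"bozidr" has second-to-last letter 'd'. The stems whose second-to-last letter is 'd' (hitibtadf → hitibtadffori, venizedr → venizedrrori, rododm → rododmmori) double the final consonant and add -ori.
So bozidr → bozidrrori.

bozidrrori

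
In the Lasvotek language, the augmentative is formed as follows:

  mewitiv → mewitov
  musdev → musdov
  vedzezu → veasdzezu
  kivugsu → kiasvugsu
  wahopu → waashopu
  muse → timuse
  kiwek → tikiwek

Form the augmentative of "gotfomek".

tigotfomek

"gotfomek" ends in -k. The one such stem in the data (kiwek → tikiwek) adds the prefix ti-, so the same rule applies.
So gotfomek → tigotfomek.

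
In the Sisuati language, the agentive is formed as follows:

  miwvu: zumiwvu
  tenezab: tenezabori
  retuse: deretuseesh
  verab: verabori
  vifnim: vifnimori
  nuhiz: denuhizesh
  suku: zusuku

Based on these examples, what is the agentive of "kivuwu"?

zukivuwu

"kivuwu" ends in -u. The stems ending in -u (miwvu → zumiwvu, suku → zusuku) add the prefix zu-.
So kivuwu → zukivuwu.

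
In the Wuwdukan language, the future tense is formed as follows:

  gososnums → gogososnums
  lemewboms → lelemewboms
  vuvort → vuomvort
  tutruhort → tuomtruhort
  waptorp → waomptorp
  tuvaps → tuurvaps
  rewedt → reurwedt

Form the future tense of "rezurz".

reomzurz

gososnums and tuvaps both end in -s yet inflect differently (gogososnums, tuurvaps), so the final letter is not what conditions the rule; the second-to-last letter is.
"rezurz" has second-to-last letter 'r'. The stems whose second-to-last letter is 'r' (vuvort → vuomvort, tutruhort → tuomtruhort, waptorp → waomptorp) insert -om- after the first vowel.
The other patterns: stems whose second-to-last letter is 'm' repeat the first consonant+vowel as a prefix; stems whose second-to-last letter is 'd' or 'p' insert -ur- after the first vowel.
So rezurz → reomzurz.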